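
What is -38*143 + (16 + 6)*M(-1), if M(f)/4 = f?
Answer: -5522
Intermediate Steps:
M(f) = 4*f
-38*143 + (16 + 6)*M(-1) = -38*143 + (16 + 6)*(4*(-1)) = -5434 + 22*(-4) = -5434 - 88 = -5522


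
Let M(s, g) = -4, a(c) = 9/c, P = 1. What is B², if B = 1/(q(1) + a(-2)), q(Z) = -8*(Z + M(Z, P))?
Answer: 4/1521 ≈ 0.0026299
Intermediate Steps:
q(Z) = 32 - 8*Z (q(Z) = -8*(Z - 4) = -8*(-4 + Z) = 32 - 8*Z)
B = 2/39 (B = 1/((32 - 8*1) + 9/(-2)) = 1/((32 - 8) + 9*(-½)) = 1/(24 - 9/2) = 1/(39/2) = 2/39 ≈ 0.051282)
B² = (2/39)² = 4/1521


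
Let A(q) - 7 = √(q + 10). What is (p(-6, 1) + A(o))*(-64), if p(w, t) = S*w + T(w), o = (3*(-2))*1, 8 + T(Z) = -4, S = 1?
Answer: 576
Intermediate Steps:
T(Z) = -12 (T(Z) = -8 - 4 = -12)
o = -6 (o = -6*1 = -6)
p(w, t) = -12 + w (p(w, t) = 1*w - 12 = w - 12 = -12 + w)
A(q) = 7 + √(10 + q) (A(q) = 7 + √(q + 10) = 7 + √(10 + q))
(p(-6, 1) + A(o))*(-64) = ((-12 - 6) + (7 + √(10 - 6)))*(-64) = (-18 + (7 + √4))*(-64) = (-18 + (7 + 2))*(-64) = (-18 + 9)*(-64) = -9*(-64) = 576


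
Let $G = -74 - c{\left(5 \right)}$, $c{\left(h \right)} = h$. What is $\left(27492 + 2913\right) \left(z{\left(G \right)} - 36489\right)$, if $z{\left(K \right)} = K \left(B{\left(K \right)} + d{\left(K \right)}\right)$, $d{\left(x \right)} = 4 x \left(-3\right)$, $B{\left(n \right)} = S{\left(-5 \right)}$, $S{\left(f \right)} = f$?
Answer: $-3374529330$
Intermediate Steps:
$B{\left(n \right)} = -5$
$d{\left(x \right)} = - 12 x$
$G = -79$ ($G = -74 - 5 = -79$)
$z{\left(K \right)} = K \left(-5 - 12 K\right)$
$\left(27492 + 2913\right) \left(z{\left(G \right)} - 36489\right) = \left(27492 + 2913\right) \left(\left(-1\right) \left(-79\right) \left(5 + 12 \left(-79\right)\right) - 36489\right) = 30405 \left(\left(-1\right) \left(-79\right) \left(5 - 948\right) - 36489\right) = 30405 \left(\left(-1\right) \left(-79\right) \left(-943\right) - 36489\right) = 30405 \left(-74497 - 36489\right) = 30405 \left(-110986\right) = -3374529330$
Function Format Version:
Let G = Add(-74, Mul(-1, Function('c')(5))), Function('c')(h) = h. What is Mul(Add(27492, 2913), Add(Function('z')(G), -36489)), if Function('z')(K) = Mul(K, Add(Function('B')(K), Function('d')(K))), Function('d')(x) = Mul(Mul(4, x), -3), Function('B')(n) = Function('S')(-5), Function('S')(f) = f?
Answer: -3374529330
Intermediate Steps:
Function('B')(n) = -5
Function('d')(x) = Mul(-12, x)
G = -79 (G = Add(-74, Mul(-1, 5)) = Add(-74, -5) = -79)
Function('z')(K) = Mul(K, Add(-5, Mul(-12, K)))
Mul(Add(27492, 2913), Add(Function('z')(G), -36489)) = Mul(Add(27492, 2913), Add(Mul(-1, -79, Add(5, Mul(12, -79))), -36489)) = Mul(30405, Add(Mul(-1, -79, Add(5, -948)), -36489)) = Mul(30405, Add(Mul(-1, -79, -943), -36489)) = Mul(30405, Add(-74497, -36489)) = Mul(30405, -110986) = -3374529330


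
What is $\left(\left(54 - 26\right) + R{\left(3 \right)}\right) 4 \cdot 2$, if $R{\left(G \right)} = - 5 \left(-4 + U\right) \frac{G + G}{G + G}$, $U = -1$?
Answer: $424$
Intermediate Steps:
$R{\left(G \right)} = 25$ ($R{\left(G \right)} = - 5 \left(-4 - 1\right) \frac{G + G}{G + G} = \left(-5\right) \left(-5\right) \frac{2 G}{2 G} = 25 \cdot 2 G \frac{1}{2 G} = 25 \cdot 1 = 25$)
$\left(\left(54 - 26\right) + R{\left(3 \right)}\right) 4 \cdot 2 = \left(\left(54 - 26\right) + 25\right) 4 \cdot 2 = \left(28 + 25\right) 8 = 53 \cdot 8 = 424$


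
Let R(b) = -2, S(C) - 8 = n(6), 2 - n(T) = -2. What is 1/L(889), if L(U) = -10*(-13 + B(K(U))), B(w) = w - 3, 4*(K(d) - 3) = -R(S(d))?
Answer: 1/125 ≈ 0.0080000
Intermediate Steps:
n(T) = 4 (n(T) = 2 - 1*(-2) = 2 + 2 = 4)
S(C) = 12 (S(C) = 8 + 4 = 12)
K(d) = 7/2 (K(d) = 3 + (-1*(-2))/4 = 3 + (¼)*2 = 3 + ½ = 7/2)
B(w) = -3 + w
L(U) = 125 (L(U) = -10*(-13 + (-3 + 7/2)) = -10*(-13 + ½) = -10*(-25/2) = 125)
1/L(889) = 1/125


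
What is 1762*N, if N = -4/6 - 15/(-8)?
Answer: 25549/12 ≈ 2129.1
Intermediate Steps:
N = 29/24 (N = -4*1/6 - 15*(-1/8) = -2/3 + 15/8 = 29/24 ≈ 1.2083)
1762*N = 1762*(29/24) = 25549/12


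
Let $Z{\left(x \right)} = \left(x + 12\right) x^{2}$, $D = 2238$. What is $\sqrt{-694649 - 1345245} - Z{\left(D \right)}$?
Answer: $-11269449000 + i \sqrt{2039894} \approx -1.1269 \cdot 10^{10} + 1428.2 i$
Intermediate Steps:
$Z{\left(x \right)} = x^{2} \left(12 + x\right)$ ($Z{\left(x \right)} = \left(12 + x\right) x^{2} = x^{2} \left(12 + x\right)$)
$\sqrt{-694649 - 1345245} - Z{\left(D \right)} = \sqrt{-694649 - 1345245} - 2238^{2} \left(12 + 2238\right) = \sqrt{-2039894} - 5008644 \cdot 2250 = i \sqrt{2039894} - 11269449000 = -11269449000 + i \sqrt{2039894}$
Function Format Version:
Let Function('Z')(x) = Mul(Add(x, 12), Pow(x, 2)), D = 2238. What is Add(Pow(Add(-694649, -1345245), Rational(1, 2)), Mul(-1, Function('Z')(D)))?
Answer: Add(-11269449000, Mul(I, Pow(2039894, Rational(1, 2)))) ≈ Add(-1.1269e+10, Mul(1428.2, I))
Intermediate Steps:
Function('Z')(x) = Mul(Pow(x, 2), Add(12, x)) (Function('Z')(x) = Mul(Add(12, x), Pow(x, 2)) = Mul(Pow(x, 2), Add(12, x)))
Add(Pow(Add(-694649, -1345245), Rational(1, 2)), Mul(-1, Function('Z')(D))) = Add(Pow(Add(-694649, -1345245), Rational(1, 2)), Mul(-1, Mul(Pow(2238, 2), Add(12, 2238)))) = Add(Pow(-2039894, Rational(1, 2)), Mul(-1, Mul(5008644, 2250))) = Add(Mul(I, Pow(2039894, Rational(1, 2))), Mul(-1, 11269449000)) = Add(Mul(I, Pow(2039894, Rational(1, 2))), -11269449000) = Add(-11269449000, Mul(I, Pow(2039894, Rational(1, 2))))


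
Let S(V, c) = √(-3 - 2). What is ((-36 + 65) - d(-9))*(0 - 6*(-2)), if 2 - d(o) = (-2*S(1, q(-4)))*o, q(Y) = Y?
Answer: 324 + 216*I*√5 ≈ 324.0 + 482.99*I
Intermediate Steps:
S(V, c) = I*√5 (S(V, c) = √(-5) = I*√5)
d(o) = 2 + 2*I*o*√5 (d(o) = 2 - (-2*I*√5)*o = 2 - (-2)*I*o*√5 = 2 + 2*I*o*√5)
((-36 + 65) - d(-9))*(0 - 6*(-2)) = ((-36 + 65) - (2 + 2*I*(-9)*√5))*(0 - 6*(-2)) = (29 - (2 - 18*I*√5))*(0 + 12) = (29 + (-2 + 18*I*√5))*12 = (27 + 18*I*√5)*12 = 324 + 216*I*√5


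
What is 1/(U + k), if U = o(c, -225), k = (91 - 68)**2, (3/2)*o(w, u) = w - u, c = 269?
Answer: 3/2575 ≈ 0.0011650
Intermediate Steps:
o(w, u) = -2*u/3 + 2*w/3 (o(w, u) = 2*(w - u)/3 = -2*u/3 + 2*w/3)
k = 529 (k = 23**2 = 529)
U = 988/3 (U = -2/3*(-225) + (2/3)*269 = 150 + 538/3 = 988/3 ≈ 329.33)
1/(U + k) = 1/(988/3 + 529) = 1/(2575/3) = 3/2575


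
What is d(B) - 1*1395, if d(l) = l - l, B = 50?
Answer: -1395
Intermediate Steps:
d(l) = 0
d(B) - 1*1395 = 0 - 1*1395 = 0 - 1395 = -1395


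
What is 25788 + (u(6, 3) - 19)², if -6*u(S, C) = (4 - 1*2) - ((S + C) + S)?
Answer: 938569/36 ≈ 26071.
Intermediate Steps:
u(S, C) = -⅓ + S/3 + C/6 (u(S, C) = -((4 - 1*2) - ((S + C) + S))/6 = -((4 - 2) - ((C + S) + S))/6 = -(2 - (C + 2*S))/6 = -(2 + (-C - 2*S))/6 = -(2 - C - 2*S)/6 = -⅓ + S/3 + C/6)
25788 + (u(6, 3) - 19)² = 25788 + ((-⅓ + (⅓)*6 + (⅙)*3) - 19)² = 25788 + ((-⅓ + 2 + ½) - 19)² = 25788 + (13/6 - 19)² = 25788 + (-101/6)² = 25788 + 10201/36 = 938569/36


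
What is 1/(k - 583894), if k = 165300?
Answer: -1/418594 ≈ -2.3889e-6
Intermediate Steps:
1/(k - 583894) = 1/(165300 - 583894) = 1/(-418594) = -1/418594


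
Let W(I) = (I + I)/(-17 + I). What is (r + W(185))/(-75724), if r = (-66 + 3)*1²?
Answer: 5107/6360816 ≈ 0.00080288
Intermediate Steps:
W(I) = 2*I/(-17 + I) (W(I) = (2*I)/(-17 + I) = 2*I/(-17 + I))
r = -63 (r = -63*1 = -63)
(r + W(185))/(-75724) = (-63 + 2*185/(-17 + 185))/(-75724) = (-63 + 2*185/168)*(-1/75724) = (-63 + 2*185*(1/168))*(-1/75724) = (-63 + 185/84)*(-1/75724) = -5107/84*(-1/75724) = 5107/6360816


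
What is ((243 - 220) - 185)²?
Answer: 26244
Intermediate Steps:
((243 - 220) - 185)² = (23 - 185)² = (-162)² = 26244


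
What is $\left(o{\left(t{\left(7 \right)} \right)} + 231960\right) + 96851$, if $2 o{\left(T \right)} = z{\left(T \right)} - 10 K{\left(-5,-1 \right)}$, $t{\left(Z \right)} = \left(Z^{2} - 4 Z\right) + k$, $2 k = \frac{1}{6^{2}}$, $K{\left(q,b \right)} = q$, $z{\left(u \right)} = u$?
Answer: $\frac{47353897}{144} \approx 3.2885 \cdot 10^{5}$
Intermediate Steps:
$k = \frac{1}{72}$ ($k = \frac{1}{2 \cdot 6^{2}} = \frac{1}{2 \cdot 36} = \frac{1}{2} \cdot \frac{1}{36} = \frac{1}{72} \approx 0.013889$)
$t{\left(Z \right)} = \frac{1}{72} + Z^{2} - 4 Z$ ($t{\left(Z \right)} = \left(Z^{2} - 4 Z\right) + \frac{1}{72} = \frac{1}{72} + Z^{2} - 4 Z$)
$o{\left(T \right)} = 25 + \frac{T}{2}$ ($o{\left(T \right)} = \frac{T - -50}{2} = \frac{T + 50}{2} = \frac{50 + T}{2} = 25 + \frac{T}{2}$)
$\left(o{\left(t{\left(7 \right)} \right)} + 231960\right) + 96851 = \left(\left(25 + \frac{\frac{1}{72} + 7^{2} - 28}{2}\right) + 231960\right) + 96851 = \left(\left(25 + \frac{\frac{1}{72} + 49 - 28}{2}\right) + 231960\right) + 96851 = \left(\left(25 + \frac{1}{2} \cdot \frac{1513}{72}\right) + 231960\right) + 96851 = \left(\left(25 + \frac{1513}{144}\right) + 231960\right) + 96851 = \left(\frac{5113}{144} + 231960\right) + 96851 = \frac{33407353}{144} + 96851 = \frac{47353897}{144}$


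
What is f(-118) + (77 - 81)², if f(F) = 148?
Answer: 164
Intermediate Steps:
f(-118) + (77 - 81)² = 148 + (77 - 81)² = 148 + (-4)² = 148 + 16 = 164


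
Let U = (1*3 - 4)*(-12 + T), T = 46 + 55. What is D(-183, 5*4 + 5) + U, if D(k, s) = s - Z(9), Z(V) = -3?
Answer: -61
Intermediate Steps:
T = 101
D(k, s) = 3 + s (D(k, s) = s - 1*(-3) = s + 3 = 3 + s)
U = -89 (U = (1*3 - 4)*(-12 + 101) = (3 - 4)*89 = -1*89 = -89)
D(-183, 5*4 + 5) + U = (3 + (5*4 + 5)) - 89 = (3 + (20 + 5)) - 89 = (3 + 25) - 89 = 28 - 89 = -61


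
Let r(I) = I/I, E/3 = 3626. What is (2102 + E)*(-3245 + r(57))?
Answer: -42107120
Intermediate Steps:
E = 10878 (E = 3*3626 = 10878)
r(I) = 1
(2102 + E)*(-3245 + r(57)) = (2102 + 10878)*(-3245 + 1) = 12980*(-3244) = -42107120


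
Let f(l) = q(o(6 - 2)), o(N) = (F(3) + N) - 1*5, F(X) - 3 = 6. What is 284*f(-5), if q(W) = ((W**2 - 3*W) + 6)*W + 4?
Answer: 105648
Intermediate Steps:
F(X) = 9 (F(X) = 3 + 6 = 9)
o(N) = 4 + N (o(N) = (9 + N) - 1*5 = (9 + N) - 5 = 4 + N)
q(W) = 4 + W*(6 + W**2 - 3*W) (q(W) = (6 + W**2 - 3*W)*W + 4 = W*(6 + W**2 - 3*W) + 4 = 4 + W*(6 + W**2 - 3*W))
f(l) = 372 (f(l) = 4 + (4 + (6 - 2))**3 - 3*(4 + (6 - 2))**2 + 6*(4 + (6 - 2)) = 4 + (4 + 4)**3 - 3*(4 + 4)**2 + 6*(4 + 4) = 4 + 8**3 - 3*8**2 + 6*8 = 4 + 512 - 3*64 + 48 = 4 + 512 - 192 + 48 = 372)
284*f(-5) = 284*372 = 105648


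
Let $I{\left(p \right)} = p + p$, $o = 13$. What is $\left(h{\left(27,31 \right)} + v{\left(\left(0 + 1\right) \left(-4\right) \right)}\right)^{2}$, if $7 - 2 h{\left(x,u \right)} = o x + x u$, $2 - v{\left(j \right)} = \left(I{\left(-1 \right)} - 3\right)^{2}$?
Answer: $\frac{1505529}{4} \approx 3.7638 \cdot 10^{5}$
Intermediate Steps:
$I{\left(p \right)} = 2 p$
$v{\left(j \right)} = -23$ ($v{\left(j \right)} = 2 - \left(2 \left(-1\right) - 3\right)^{2} = 2 - \left(-2 - 3\right)^{2} = 2 - \left(-5\right)^{2} = 2 - 25 = -23$)
$h{\left(x,u \right)} = \frac{7}{2} - \frac{13 x}{2} - \frac{u x}{2}$ ($h{\left(x,u \right)} = \frac{7}{2} - \frac{13 x + x u}{2} = \frac{7}{2} - \frac{13 x + u x}{2} = \frac{7}{2} - \left(\frac{13 x}{2} + \frac{u x}{2}\right) = \frac{7}{2} - \frac{13 x}{2} - \frac{u x}{2}$)
$\left(h{\left(27,31 \right)} + v{\left(\left(0 + 1\right) \left(-4\right) \right)}\right)^{2} = \left(\left(\frac{7}{2} - \frac{351}{2} - \frac{31}{2} \cdot 27\right) - 23\right)^{2} = \left(\left(\frac{7}{2} - \frac{351}{2} - \frac{837}{2}\right) - 23\right)^{2} = \left(- \frac{1181}{2} - 23\right)^{2} = \left(- \frac{1227}{2}\right)^{2} = \frac{1505529}{4}$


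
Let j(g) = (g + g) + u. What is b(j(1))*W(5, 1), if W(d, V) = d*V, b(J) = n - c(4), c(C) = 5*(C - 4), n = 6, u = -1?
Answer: 30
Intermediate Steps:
c(C) = -20 + 5*C (c(C) = 5*(-4 + C) = -20 + 5*C)
j(g) = -1 + 2*g (j(g) = (g + g) - 1 = 2*g - 1 = -1 + 2*g)
b(J) = 6 (b(J) = 6 - (-20 + 5*4) = 6 - (-20 + 20) = 6 - 1*0 = 6 + 0 = 6)
W(d, V) = V*d
b(j(1))*W(5, 1) = 6*(1*5) = 6*5 = 30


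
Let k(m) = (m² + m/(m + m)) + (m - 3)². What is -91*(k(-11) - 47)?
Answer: -49231/2 ≈ -24616.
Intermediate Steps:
k(m) = ½ + m² + (-3 + m)² (k(m) = (m² + m/((2*m))) + (-3 + m)² = (m² + (1/(2*m))*m) + (-3 + m)² = (m² + ½) + (-3 + m)² = (½ + m²) + (-3 + m)² = ½ + m² + (-3 + m)²)
-91*(k(-11) - 47) = -91*((19/2 - 6*(-11) + 2*(-11)²) - 47) = -91*((19/2 + 66 + 2*121) - 47) = -91*((19/2 + 66 + 242) - 47) = -91*(635/2 - 47) = -91*541/2 = -49231/2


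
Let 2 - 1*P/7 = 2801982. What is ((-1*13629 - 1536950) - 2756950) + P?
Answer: -23921389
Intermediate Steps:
P = -19613860 (P = 14 - 7*2801982 = 14 - 19613874 = -19613860)
((-1*13629 - 1536950) - 2756950) + P = ((-1*13629 - 1536950) - 2756950) - 19613860 = ((-13629 - 1536950) - 2756950) - 19613860 = (-1550579 - 2756950) - 19613860 = -4307529 - 19613860 = -23921389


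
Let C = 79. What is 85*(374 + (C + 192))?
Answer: 54825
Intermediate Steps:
85*(374 + (C + 192)) = 85*(374 + (79 + 192)) = 85*(374 + 271) = 85*645 = 54825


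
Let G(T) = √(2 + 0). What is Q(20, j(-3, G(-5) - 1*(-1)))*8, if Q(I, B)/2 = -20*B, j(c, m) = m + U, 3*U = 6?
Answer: -960 - 320*√2 ≈ -1412.5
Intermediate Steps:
G(T) = √2
U = 2 (U = (⅓)*6 = 2)
j(c, m) = 2 + m (j(c, m) = m + 2 = 2 + m)
Q(I, B) = -40*B (Q(I, B) = 2*(-20*B) = -40*B)
Q(20, j(-3, G(-5) - 1*(-1)))*8 = -40*(2 + (√2 - 1*(-1)))*8 = -40*(2 + (√2 + 1))*8 = -40*(2 + (1 + √2))*8 = -40*(3 + √2)*8 = (-120 - 40*√2)*8 = -960 - 320*√2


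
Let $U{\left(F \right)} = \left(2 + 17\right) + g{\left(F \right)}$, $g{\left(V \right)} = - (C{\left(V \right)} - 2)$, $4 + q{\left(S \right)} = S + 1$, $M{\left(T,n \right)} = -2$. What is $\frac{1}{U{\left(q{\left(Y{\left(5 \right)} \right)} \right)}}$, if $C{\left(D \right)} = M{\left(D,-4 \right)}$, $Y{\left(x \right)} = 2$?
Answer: $\frac{1}{23} \approx 0.043478$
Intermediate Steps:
$C{\left(D \right)} = -2$
$q{\left(S \right)} = -3 + S$ ($q{\left(S \right)} = -4 + \left(S + 1\right) = -4 + \left(1 + S\right) = -3 + S$)
$g{\left(V \right)} = 4$ ($g{\left(V \right)} = - (-2 - 2) = \left(-1\right) \left(-4\right) = 4$)
$U{\left(F \right)} = 23$ ($U{\left(F \right)} = \left(2 + 17\right) + 4 = 19 + 4 = 23$)
$\frac{1}{U{\left(q{\left(Y{\left(5 \right)} \right)} \right)}} = \frac{1}{23}$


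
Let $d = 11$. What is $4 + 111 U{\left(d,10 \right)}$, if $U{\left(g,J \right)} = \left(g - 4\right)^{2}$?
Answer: $5443$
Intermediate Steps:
$U{\left(g,J \right)} = \left(-4 + g\right)^{2}$
$4 + 111 U{\left(d,10 \right)} = 4 + 111 \left(-4 + 11\right)^{2} = 4 + 111 \cdot 7^{2} = 4 + 111 \cdot 49 = 4 + 5439 = 5443$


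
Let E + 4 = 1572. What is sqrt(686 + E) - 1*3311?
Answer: -3311 + 7*sqrt(46) ≈ -3263.5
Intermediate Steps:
E = 1568 (E = -4 + 1572 = 1568)
sqrt(686 + E) - 1*3311 = sqrt(686 + 1568) - 1*3311 = sqrt(2254) - 3311 = 7*sqrt(46) - 3311 = -3311 + 7*sqrt(46)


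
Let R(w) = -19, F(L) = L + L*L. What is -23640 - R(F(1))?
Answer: -23621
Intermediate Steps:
F(L) = L + L²
-23640 - R(F(1)) = -23640 - 1*(-19) = -23640 + 19 = -23621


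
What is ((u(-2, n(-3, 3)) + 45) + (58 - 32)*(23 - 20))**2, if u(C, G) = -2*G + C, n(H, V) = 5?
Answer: 12321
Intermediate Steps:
u(C, G) = C - 2*G
((u(-2, n(-3, 3)) + 45) + (58 - 32)*(23 - 20))**2 = (((-2 - 2*5) + 45) + (58 - 32)*(23 - 20))**2 = (((-2 - 10) + 45) + 26*3)**2 = ((-12 + 45) + 78)**2 = (33 + 78)**2 = 111**2 = 12321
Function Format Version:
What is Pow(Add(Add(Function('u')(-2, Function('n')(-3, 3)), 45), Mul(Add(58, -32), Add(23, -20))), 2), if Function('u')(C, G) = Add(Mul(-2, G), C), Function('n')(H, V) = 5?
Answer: 12321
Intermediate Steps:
Function('u')(C, G) = Add(C, Mul(-2, G))
Pow(Add(Add(Function('u')(-2, Function('n')(-3, 3)), 45), Mul(Add(58, -32), Add(23, -20))), 2) = Pow(Add(Add(Add(-2, Mul(-2, 5)), 45), Mul(Add(58, -32), Add(23, -20))), 2) = Pow(Add(Add(Add(-2, -10), 45), Mul(26, 3)), 2) = Pow(Add(Add(-12, 45), 78), 2) = Pow(Add(33, 78), 2) = Pow(111, 2) = 12321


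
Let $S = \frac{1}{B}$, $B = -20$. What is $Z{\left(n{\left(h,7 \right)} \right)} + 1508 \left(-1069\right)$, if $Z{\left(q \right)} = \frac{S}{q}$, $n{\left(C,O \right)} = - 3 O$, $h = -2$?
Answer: $- \frac{677061839}{420} \approx -1.6121 \cdot 10^{6}$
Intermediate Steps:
$S = - \frac{1}{20}$ ($S = \frac{1}{-20} = - \frac{1}{20} \approx -0.05$)
$Z{\left(q \right)} = - \frac{1}{20 q}$
$Z{\left(n{\left(h,7 \right)} \right)} + 1508 \left(-1069\right) = - \frac{1}{20 \left(\left(-3\right) 7\right)} + 1508 \left(-1069\right) = - \frac{1}{20 \left(-21\right)} - 1612052 = \left(- \frac{1}{20}\right) \left(- \frac{1}{21}\right) - 1612052 = \frac{1}{420} - 1612052 = - \frac{677061839}{420}$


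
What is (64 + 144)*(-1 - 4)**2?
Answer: 5200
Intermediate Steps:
(64 + 144)*(-1 - 4)**2 = 208*(-5)**2 = 208*25 = 5200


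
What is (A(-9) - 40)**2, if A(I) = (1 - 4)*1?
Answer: 1849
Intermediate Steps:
A(I) = -3 (A(I) = -3*1 = -3)
(A(-9) - 40)**2 = (-3 - 40)**2 = (-43)**2 = 1849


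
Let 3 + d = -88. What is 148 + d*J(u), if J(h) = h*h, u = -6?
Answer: -3128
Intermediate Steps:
d = -91 (d = -3 - 88 = -91)
J(h) = h²
148 + d*J(u) = 148 - 91*(-6)² = 148 - 91*36 = 148 - 3276 = -3128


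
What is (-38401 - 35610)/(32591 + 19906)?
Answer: -74011/52497 ≈ -1.4098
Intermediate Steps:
(-38401 - 35610)/(32591 + 19906) = -74011/52497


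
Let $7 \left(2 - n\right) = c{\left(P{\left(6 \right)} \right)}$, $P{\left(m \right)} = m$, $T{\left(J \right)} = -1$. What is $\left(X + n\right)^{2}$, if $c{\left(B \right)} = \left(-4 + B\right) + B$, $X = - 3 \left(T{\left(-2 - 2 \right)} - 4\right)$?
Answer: $\frac{12321}{49} \approx 251.45$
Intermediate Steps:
$X = 15$ ($X = - 3 \left(-1 - 4\right) = \left(-3\right) \left(-5\right) = 15$)
$c{\left(B \right)} = -4 + 2 B$
$n = \frac{6}{7}$ ($n = 2 - \frac{-4 + 2 \cdot 6}{7} = 2 - \frac{-4 + 12}{7} = 2 - \frac{8}{7} = \frac{6}{7} \approx 0.85714$)
$\left(X + n\right)^{2} = \left(15 + \frac{6}{7}\right)^{2} = \left(\frac{111}{7}\right)^{2} = \frac{12321}{49}$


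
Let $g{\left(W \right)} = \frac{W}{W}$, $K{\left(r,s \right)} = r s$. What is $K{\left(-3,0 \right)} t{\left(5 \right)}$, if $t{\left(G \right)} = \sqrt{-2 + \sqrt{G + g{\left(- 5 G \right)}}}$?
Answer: $0$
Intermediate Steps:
$g{\left(W \right)} = 1$
$t{\left(G \right)} = \sqrt{-2 + \sqrt{1 + G}}$ ($t{\left(G \right)} = \sqrt{-2 + \sqrt{G + 1}} = \sqrt{-2 + \sqrt{1 + G}}$)
$K{\left(-3,0 \right)} t{\left(5 \right)} = \left(-3\right) 0 \sqrt{-2 + \sqrt{1 + 5}} = 0 \sqrt{-2 + \sqrt{6}} = 0$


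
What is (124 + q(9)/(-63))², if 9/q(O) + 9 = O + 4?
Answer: 12047841/784 ≈ 15367.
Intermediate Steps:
q(O) = 9/(-5 + O) (q(O) = 9/(-9 + (O + 4)) = 9/(-9 + (4 + O)) = 9/(-5 + O))
(124 + q(9)/(-63))² = (124 + (9/(-5 + 9))/(-63))² = (124 + (9/4)*(-1/63))² = (124 - 1/28)² = (3471/28)² = 12047841/784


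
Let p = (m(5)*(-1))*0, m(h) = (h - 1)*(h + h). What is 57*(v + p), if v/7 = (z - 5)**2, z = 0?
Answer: 9975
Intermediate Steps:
m(h) = 2*h*(-1 + h) (m(h) = (-1 + h)*(2*h) = 2*h*(-1 + h))
v = 175 (v = 7*(0 - 5)**2 = 7*(-5)**2 = 7*25 = 175)
p = 0 (p = ((2*5*(-1 + 5))*(-1))*0 = ((2*5*4)*(-1))*0 = (40*(-1))*0 = -40*0 = 0)
57*(v + p) = 57*(175 + 0) = 57*175 = 9975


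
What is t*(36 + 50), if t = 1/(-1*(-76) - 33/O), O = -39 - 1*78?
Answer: 3354/2975 ≈ 1.1274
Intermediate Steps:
O = -117 (O = -39 - 78 = -117)
t = 39/2975 (t = 1/(-1*(-76) - 33/(-117)) = 1/(76 - 33*(-1/117)) = 1/(76 + 11/39) = 1/(2975/39) = 39/2975 ≈ 0.013109)
t*(36 + 50) = 39*(36 + 50)/2975 = (39/2975)*86 = 3354/2975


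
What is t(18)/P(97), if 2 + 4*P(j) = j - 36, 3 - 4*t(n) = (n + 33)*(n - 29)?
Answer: 564/59 ≈ 9.5593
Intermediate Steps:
t(n) = ¾ - (-29 + n)*(33 + n)/4 (t(n) = ¾ - (n + 33)*(n - 29)/4 = ¾ - (33 + n)*(-29 + n)/4 = ¾ - (-29 + n)*(33 + n)/4)
P(j) = -19/2 + j/4 (P(j) = -½ + (j - 36)/4 = -½ + (-36 + j)/4 = -½ + (-9 + j/4) = -19/2 + j/4)
t(18)/P(97) = (240 - 1*18 - ¼*18²)/(-19/2 + (¼)*97) = (240 - 18 - ¼*324)/(-19/2 + 97/4) = (240 - 18 - 81)/(59/4) = 141*(4/59) = 564/59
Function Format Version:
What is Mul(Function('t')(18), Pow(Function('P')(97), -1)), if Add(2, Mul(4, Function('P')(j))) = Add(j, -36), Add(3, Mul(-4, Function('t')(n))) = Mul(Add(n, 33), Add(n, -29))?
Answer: Rational(564, 59) ≈ 9.5593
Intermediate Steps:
Function('t')(n) = Add(Rational(3, 4), Mul(Rational(-1, 4), Add(-29, n), Add(33, n))) (Function('t')(n) = Add(Rational(3, 4), Mul(Rational(-1, 4), Mul(Add(n, 33), Add(n, -29)))) = Add(Rational(3, 4), Mul(Rational(-1, 4), Mul(Add(33, n), Add(-29, n)))) = Add(Rational(3, 4), Mul(Rational(-1, 4), Mul(Add(-29, n), Add(33, n)))) = Add(Rational(3, 4), Mul(Rational(-1, 4), Add(-29, n), Add(33, n))))
Function('P')(j) = Add(Rational(-19, 2), Mul(Rational(1, 4), j)) (Function('P')(j) = Add(Rational(-1, 2), Mul(Rational(1, 4), Add(j, -36))) = Add(Rational(-1, 2), Mul(Rational(1, 4), Add(-36, j))) = Add(Rational(-1, 2), Add(-9, Mul(Rational(1, 4), j))) = Add(Rational(-19, 2), Mul(Rational(1, 4), j)))
Mul(Function('t')(18), Pow(Function('P')(97), -1)) = Mul(Add(240, Mul(-1, 18), Mul(Rational(-1, 4), Pow(18, 2))), Pow(Add(Rational(-19, 2), Mul(Rational(1, 4), 97)), -1)) = Mul(Add(240, -18, Mul(Rational(-1, 4), 324)), Pow(Add(Rational(-19, 2), Rational(97, 4)), -1)) = Mul(Add(240, -18, -81), Pow(Rational(59, 4), -1)) = Mul(141, Rational(4, 59)) = Rational(564, 59)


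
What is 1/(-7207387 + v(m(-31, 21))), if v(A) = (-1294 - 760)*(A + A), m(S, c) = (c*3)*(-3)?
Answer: -1/6430975 ≈ -1.5550e-7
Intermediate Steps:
m(S, c) = -9*c (m(S, c) = (3*c)*(-3) = -9*c)
v(A) = -4108*A
1/(-7207387 + v(m(-31, 21))) = 1/(-7207387 - (-36972)*21) = 1/(-7207387 - 4108*(-189)) = 1/(-7207387 + 776412) = 1/(-6430975) = -1/6430975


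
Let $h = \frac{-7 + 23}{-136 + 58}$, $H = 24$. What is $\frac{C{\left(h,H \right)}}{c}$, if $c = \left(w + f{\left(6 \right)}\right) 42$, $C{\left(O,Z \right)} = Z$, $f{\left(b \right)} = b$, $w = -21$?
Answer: $- \frac{4}{105} \approx -0.038095$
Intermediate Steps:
$h = - \frac{8}{39}$ ($h = \frac{16}{-78} = 16 \left(- \frac{1}{78}\right) = - \frac{8}{39} \approx -0.20513$)
$c = -630$ ($c = \left(-21 + 6\right) 42 = \left(-15\right) 42 = -630$)
$\frac{C{\left(h,H \right)}}{c} = \frac{24}{-630} = 24 \left(- \frac{1}{630}\right) = - \frac{4}{105}$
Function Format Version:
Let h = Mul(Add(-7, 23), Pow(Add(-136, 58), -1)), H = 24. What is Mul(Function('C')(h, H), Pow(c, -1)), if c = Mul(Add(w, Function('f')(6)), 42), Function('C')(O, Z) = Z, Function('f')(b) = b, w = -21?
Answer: Rational(-4, 105) ≈ -0.038095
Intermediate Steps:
h = Rational(-8, 39) (h = Mul(16, Pow(-78, -1)) = Mul(16, Rational(-1, 78)) = Rational(-8, 39) ≈ -0.20513)
c = -630 (c = Mul(Add(-21, 6), 42) = Mul(-15, 42) = -630)
Mul(Function('C')(h, H), Pow(c, -1)) = Mul(24, Pow(-630, -1)) = Mul(24, Rational(-1, 630)) = Rational(-4, 105)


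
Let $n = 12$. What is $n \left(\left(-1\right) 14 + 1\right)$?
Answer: $-156$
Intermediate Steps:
$n \left(\left(-1\right) 14 + 1\right) = 12 \left(\left(-1\right) 14 + 1\right) = 12 \left(-14 + 1\right) = 12 \left(-13\right) = -156$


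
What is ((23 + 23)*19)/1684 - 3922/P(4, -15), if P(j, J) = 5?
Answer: -3300139/4210 ≈ -783.88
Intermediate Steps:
((23 + 23)*19)/1684 - 3922/P(4, -15) = ((23 + 23)*19)/1684 - 3922/5 = (46*19)*(1/1684) - 3922*⅕ = 874*(1/1684) - 3922/5 = 437/842 - 3922/5 = -3300139/4210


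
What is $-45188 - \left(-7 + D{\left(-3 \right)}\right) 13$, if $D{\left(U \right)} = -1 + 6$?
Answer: $-45162$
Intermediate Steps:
$D{\left(U \right)} = 5$
$-45188 - \left(-7 + D{\left(-3 \right)}\right) 13 = -45188 - \left(-7 + 5\right) 13 = -45188 - \left(-2\right) 13 = -45188 - -26 = -45188 + 26 = -45162$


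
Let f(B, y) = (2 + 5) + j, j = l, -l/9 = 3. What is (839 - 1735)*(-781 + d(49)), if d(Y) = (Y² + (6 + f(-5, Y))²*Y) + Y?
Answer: -10100608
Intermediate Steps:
l = -27 (l = -9*3 = -27)
j = -27
f(B, y) = -20 (f(B, y) = (2 + 5) - 27 = 7 - 27 = -20)
d(Y) = Y² + 197*Y (d(Y) = (Y² + (6 - 20)²*Y) + Y = (Y² + (-14)²*Y) + Y = (Y² + 196*Y) + Y = Y² + 197*Y)
(839 - 1735)*(-781 + d(49)) = (839 - 1735)*(-781 + 49*(197 + 49)) = -896*(-781 + 49*246) = -896*(-781 + 12054) = -896*11273 = -10100608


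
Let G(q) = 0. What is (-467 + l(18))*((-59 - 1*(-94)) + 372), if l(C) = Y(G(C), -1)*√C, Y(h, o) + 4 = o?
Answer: -190069 - 6105*√2 ≈ -1.9870e+5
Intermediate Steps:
Y(h, o) = -4 + o
l(C) = -5*√C (l(C) = (-4 - 1)*√C = -5*√C)
(-467 + l(18))*((-59 - 1*(-94)) + 372) = (-467 - 15*√2)*((-59 - 1*(-94)) + 372) = (-467 - 15*√2)*((-59 + 94) + 372) = (-467 - 15*√2)*(35 + 372) = (-467 - 15*√2)*407 = -190069 - 6105*√2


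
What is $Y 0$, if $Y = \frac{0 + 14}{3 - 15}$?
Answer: $0$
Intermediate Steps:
$Y = - \frac{7}{6}$ ($Y = \frac{14}{-12} = 14 \left(- \frac{1}{12}\right) = - \frac{7}{6} \approx -1.1667$)
$Y 0 = \left(- \frac{7}{6}\right) 0 = 0$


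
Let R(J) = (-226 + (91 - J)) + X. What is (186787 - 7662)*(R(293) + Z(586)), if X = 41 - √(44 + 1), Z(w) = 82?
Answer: -54633125 - 537375*√5 ≈ -5.5835e+7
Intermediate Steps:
X = 41 - 3*√5 (X = 41 - √45 = 41 - 3*√5 ≈ 34.292)
R(J) = -94 - J - 3*√5 (R(J) = (-226 + (91 - J)) + (41 - 3*√5) = (-135 - J) + (41 - 3*√5) = -94 - J - 3*√5)
(186787 - 7662)*(R(293) + Z(586)) = (186787 - 7662)*((-94 - 1*293 - 3*√5) + 82) = 179125*((-94 - 293 - 3*√5) + 82) = 179125*((-387 - 3*√5) + 82) = 179125*(-305 - 3*√5) = -54633125 - 537375*√5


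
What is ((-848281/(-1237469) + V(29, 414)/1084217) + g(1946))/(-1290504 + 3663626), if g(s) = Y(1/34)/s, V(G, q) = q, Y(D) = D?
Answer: 60887637443240225/210664986159118207026184 ≈ 2.8903e-7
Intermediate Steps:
g(s) = 1/(34*s)
((-848281/(-1237469) + V(29, 414)/1084217) + g(1946))/(-1290504 + 3663626) = ((-848281/(-1237469) + 414/1084217) + (1/34)/1946)/(-1290504 + 3663626) = ((-848281*(-1/1237469) + 414*(1/1084217)) + (1/34)*(1/1946))/2373122 = ((848281/1237469 + 414/1084217) + 1/66164)*(1/2373122) = (920232993143/1341684926773 + 1/66164)*(1/2373122) = (60887637443240225/88771241495008772)*(1/2373122) = 60887637443240225/210664986159118207026184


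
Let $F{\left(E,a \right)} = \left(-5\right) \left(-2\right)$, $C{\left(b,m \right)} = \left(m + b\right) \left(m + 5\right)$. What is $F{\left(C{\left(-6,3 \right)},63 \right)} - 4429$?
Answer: $-4419$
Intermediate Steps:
$C{\left(b,m \right)} = \left(5 + m\right) \left(b + m\right)$ ($C{\left(b,m \right)} = \left(b + m\right) \left(5 + m\right) = \left(5 + m\right) \left(b + m\right)$)
$F{\left(E,a \right)} = 10$
$F{\left(C{\left(-6,3 \right)},63 \right)} - 4429 = 10 - 4429 = -4419$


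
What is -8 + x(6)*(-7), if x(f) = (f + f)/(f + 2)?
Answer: -37/2 ≈ -18.500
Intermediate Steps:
x(f) = 2*f/(2 + f) (x(f) = (2*f)/(2 + f) = 2*f/(2 + f))
-8 + x(6)*(-7) = -8 + (2*6/(2 + 6))*(-7) = -8 + (2*6/8)*(-7) = -8 + (2*6*(1/8))*(-7) = -8 + (3/2)*(-7) = -8 - 21/2 = -37/2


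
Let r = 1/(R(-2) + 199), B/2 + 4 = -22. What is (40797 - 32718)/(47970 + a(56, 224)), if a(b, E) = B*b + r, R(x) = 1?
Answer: 538600/3003867 ≈ 0.17930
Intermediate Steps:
B = -52 (B = -8 + 2*(-22) = -8 - 44 = -52)
r = 1/200 (r = 1/(1 + 199) = 1/200 ≈ 0.0050000)
a(b, E) = 1/200 - 52*b (a(b, E) = -52*b + 1/200 = 1/200 - 52*b)
(40797 - 32718)/(47970 + a(56, 224)) = (40797 - 32718)/(47970 + (1/200 - 52*56)) = 8079/(47970 + (1/200 - 2912)) = 8079/(47970 - 582399/200) = 8079/(9011601/200) = 8079*(200/9011601) = 538600/3003867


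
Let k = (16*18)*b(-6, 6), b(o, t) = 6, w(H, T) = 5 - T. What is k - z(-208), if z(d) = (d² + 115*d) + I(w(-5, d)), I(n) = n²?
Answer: -62985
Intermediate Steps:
z(d) = d² + (5 - d)² + 115*d (z(d) = (d² + 115*d) + (5 - d)² = d² + (5 - d)² + 115*d)
k = 1728 (k = (16*18)*6 = 288*6 = 1728)
k - z(-208) = 1728 - (25 + 2*(-208)² + 105*(-208)) = 1728 - (25 + 2*43264 - 21840) = 1728 - (25 + 86528 - 21840) = 1728 - 1*64713 = 1728 - 64713 = -62985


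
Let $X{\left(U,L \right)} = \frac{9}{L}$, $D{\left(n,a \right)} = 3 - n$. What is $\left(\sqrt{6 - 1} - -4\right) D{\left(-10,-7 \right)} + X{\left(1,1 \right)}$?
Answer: $61 + 13 \sqrt{5} \approx 90.069$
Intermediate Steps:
$\left(\sqrt{6 - 1} - -4\right) D{\left(-10,-7 \right)} + X{\left(1,1 \right)} = \left(\sqrt{6 - 1} - -4\right) \left(3 - -10\right) + \frac{9}{1} = \left(\sqrt{5} + 4\right) \left(3 + 10\right) + 9 \cdot 1 = \left(4 + \sqrt{5}\right) 13 + 9 = \left(52 + 13 \sqrt{5}\right) + 9 = 61 + 13 \sqrt{5}$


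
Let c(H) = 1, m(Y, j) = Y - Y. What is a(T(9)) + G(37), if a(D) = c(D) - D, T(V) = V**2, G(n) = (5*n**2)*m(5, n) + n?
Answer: -43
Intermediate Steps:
m(Y, j) = 0
G(n) = n (G(n) = (5*n**2)*0 + n = 0 + n = n)
a(D) = 1 - D
a(T(9)) + G(37) = (1 - 1*9**2) + 37 = (1 - 1*81) + 37 = (1 - 81) + 37 = -80 + 37 = -43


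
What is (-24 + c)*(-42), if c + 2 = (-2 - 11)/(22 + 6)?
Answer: 2223/2 ≈ 1111.5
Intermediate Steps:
c = -69/28 (c = -2 + (-2 - 11)/(22 + 6) = -2 - 13/28 = -69/28 ≈ -2.4643)
(-24 + c)*(-42) = (-24 - 69/28)*(-42) = -741/28*(-42) = 2223/2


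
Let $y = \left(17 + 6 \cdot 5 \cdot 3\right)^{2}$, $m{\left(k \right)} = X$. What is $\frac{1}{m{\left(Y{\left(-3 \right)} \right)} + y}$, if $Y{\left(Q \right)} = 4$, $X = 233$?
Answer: $\frac{1}{11682} \approx 8.5602 \cdot 10^{-5}$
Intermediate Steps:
$m{\left(k \right)} = 233$
$y = 11449$ ($y = \left(17 + 30 \cdot 3\right)^{2} = \left(17 + 90\right)^{2} = 107^{2} = 11449$)
$\frac{1}{m{\left(Y{\left(-3 \right)} \right)} + y} = \frac{1}{233 + 11449} = \frac{1}{11682}$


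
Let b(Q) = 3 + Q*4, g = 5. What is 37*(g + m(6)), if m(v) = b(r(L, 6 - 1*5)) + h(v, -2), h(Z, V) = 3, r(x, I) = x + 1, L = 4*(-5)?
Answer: -2405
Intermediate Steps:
L = -20
r(x, I) = 1 + x
b(Q) = 3 + 4*Q
m(v) = -70 (m(v) = (3 + 4*(1 - 20)) + 3 = (3 + 4*(-19)) + 3 = (3 - 76) + 3 = -73 + 3 = -70)
37*(g + m(6)) = 37*(5 - 70) = 37*(-65) = -2405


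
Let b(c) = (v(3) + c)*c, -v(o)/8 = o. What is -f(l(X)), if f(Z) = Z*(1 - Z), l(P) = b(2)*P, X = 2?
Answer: 7832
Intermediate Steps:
v(o) = -8*o
b(c) = c*(-24 + c) (b(c) = (-8*3 + c)*c = (-24 + c)*c = c*(-24 + c))
l(P) = -44*P (l(P) = (2*(-24 + 2))*P = (2*(-22))*P = -44*P)
-f(l(X)) = -(-44*2)*(1 - (-44)*2) = -(-88)*(1 - 1*(-88)) = -(-88)*(1 + 88) = -(-88)*89 = -1*(-7832) = 7832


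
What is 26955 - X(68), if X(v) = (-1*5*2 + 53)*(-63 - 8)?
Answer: 30008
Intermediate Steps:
X(v) = -3053 (X(v) = (-5*2 + 53)*(-71) = (-10 + 53)*(-71) = 43*(-71) = -3053)
26955 - X(68) = 26955 - 1*(-3053) = 26955 + 3053 = 30008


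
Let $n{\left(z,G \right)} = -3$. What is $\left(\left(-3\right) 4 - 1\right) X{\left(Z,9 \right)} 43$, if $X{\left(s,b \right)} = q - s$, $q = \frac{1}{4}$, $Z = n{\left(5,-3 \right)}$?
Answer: $- \frac{7267}{4} \approx -1816.8$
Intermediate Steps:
$Z = -3$
$q = \frac{1}{4} \approx 0.25$
$X{\left(s,b \right)} = \frac{1}{4} - s$
$\left(\left(-3\right) 4 - 1\right) X{\left(Z,9 \right)} 43 = \left(\left(-3\right) 4 - 1\right) \left(\frac{1}{4} - -3\right) 43 = \left(-12 - 1\right) \left(\frac{1}{4} + 3\right) 43 = \left(-13\right) \frac{13}{4} \cdot 43 = \left(- \frac{169}{4}\right) 43 = - \frac{7267}{4}$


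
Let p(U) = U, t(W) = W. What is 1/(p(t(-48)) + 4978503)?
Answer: 1/4978455 ≈ 2.0087e-7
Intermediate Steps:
1/(p(t(-48)) + 4978503) = 1/(-48 + 4978503) = 1/4978455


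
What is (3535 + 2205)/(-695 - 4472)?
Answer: -5740/5167 ≈ -1.1109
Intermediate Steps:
(3535 + 2205)/(-695 - 4472) = 5740/(-5167) = 5740*(-1/5167) = -5740/5167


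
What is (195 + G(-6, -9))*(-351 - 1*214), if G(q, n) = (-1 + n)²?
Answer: -166675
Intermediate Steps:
(195 + G(-6, -9))*(-351 - 1*214) = (195 + (-1 - 9)²)*(-351 - 1*214) = (195 + (-10)²)*(-351 - 214) = (195 + 100)*(-565) = 295*(-565) = -166675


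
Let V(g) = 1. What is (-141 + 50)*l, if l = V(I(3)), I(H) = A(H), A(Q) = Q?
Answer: -91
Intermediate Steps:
I(H) = H
l = 1
(-141 + 50)*l = (-141 + 50)*1 = -91*1 = -91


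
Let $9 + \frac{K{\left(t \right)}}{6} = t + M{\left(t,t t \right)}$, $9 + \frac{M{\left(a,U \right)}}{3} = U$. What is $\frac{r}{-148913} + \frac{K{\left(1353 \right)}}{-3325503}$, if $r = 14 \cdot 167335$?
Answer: $- \frac{4232875312634}{165070209413} \approx -25.643$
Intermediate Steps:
$M{\left(a,U \right)} = -27 + 3 U$
$r = 2342690$
$K{\left(t \right)} = -216 + 6 t + 18 t^{2}$ ($K{\left(t \right)} = -54 + 6 \left(t + \left(-27 + 3 t t\right)\right) = -54 + 6 \left(t + \left(-27 + 3 t^{2}\right)\right) = -54 + 6 \left(-27 + t + 3 t^{2}\right) = -54 + \left(-162 + 6 t + 18 t^{2}\right) = -216 + 6 t + 18 t^{2}$)
$\frac{r}{-148913} + \frac{K{\left(1353 \right)}}{-3325503} = \frac{2342690}{-148913} + \frac{-216 + 6 \cdot 1353 + 18 \cdot 1353^{2}}{-3325503} = 2342690 \left(- \frac{1}{148913}\right) + \left(-216 + 8118 + 18 \cdot 1830609\right) \left(- \frac{1}{3325503}\right) = - \frac{2342690}{148913} + \left(-216 + 8118 + 32950962\right) \left(- \frac{1}{3325503}\right) = - \frac{2342690}{148913} + 32958864 \left(- \frac{1}{3325503}\right) = - \frac{2342690}{148913} - \frac{10986288}{1108501} = - \frac{4232875312634}{165070209413}$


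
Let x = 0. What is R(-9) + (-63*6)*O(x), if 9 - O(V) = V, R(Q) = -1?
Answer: -3403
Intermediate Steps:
O(V) = 9 - V
R(-9) + (-63*6)*O(x) = -1 + (-63*6)*(9 - 1*0) = -1 - 378*(9 + 0) = -1 - 378*9 = -1 - 3402 = -3403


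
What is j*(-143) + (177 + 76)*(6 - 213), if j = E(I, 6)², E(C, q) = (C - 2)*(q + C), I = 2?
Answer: -52371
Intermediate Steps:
E(C, q) = (-2 + C)*(C + q)
j = 0 (j = (2² - 2*2 - 2*6 + 2*6)² = (4 - 4 - 12 + 12)² = 0² = 0)
j*(-143) + (177 + 76)*(6 - 213) = 0*(-143) + (177 + 76)*(6 - 213) = 0 + 253*(-207) = 0 - 52371 = -52371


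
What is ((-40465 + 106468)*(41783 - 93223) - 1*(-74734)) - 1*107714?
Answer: -3395227300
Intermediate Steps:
((-40465 + 106468)*(41783 - 93223) - 1*(-74734)) - 1*107714 = (66003*(-51440) + 74734) - 107714 = (-3395194320 + 74734) - 107714 = -3395119586 - 107714 = -3395227300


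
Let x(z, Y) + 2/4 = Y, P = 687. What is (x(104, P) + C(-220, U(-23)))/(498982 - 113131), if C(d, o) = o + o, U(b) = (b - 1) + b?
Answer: 395/257234 ≈ 0.0015356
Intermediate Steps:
U(b) = -1 + 2*b (U(b) = (-1 + b) + b = -1 + 2*b)
C(d, o) = 2*o
x(z, Y) = -½ + Y
(x(104, P) + C(-220, U(-23)))/(498982 - 113131) = ((-½ + 687) + 2*(-1 + 2*(-23)))/(498982 - 113131) = (1373/2 + 2*(-1 - 46))/385851 = (1373/2 + 2*(-47))*(1/385851) = (1373/2 - 94)*(1/385851) = (1185/2)*(1/385851) = 395/257234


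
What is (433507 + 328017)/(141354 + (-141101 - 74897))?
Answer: -190381/18661 ≈ -10.202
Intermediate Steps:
(433507 + 328017)/(141354 + (-141101 - 74897)) = 761524/(141354 - 215998) = 761524/(-74644) = 761524*(-1/74644) = -190381/18661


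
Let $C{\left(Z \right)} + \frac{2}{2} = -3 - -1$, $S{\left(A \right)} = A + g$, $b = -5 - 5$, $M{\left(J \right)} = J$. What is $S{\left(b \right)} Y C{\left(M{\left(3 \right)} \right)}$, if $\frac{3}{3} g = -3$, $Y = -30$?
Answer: $-1170$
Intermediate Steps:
$g = -3$
$b = -10$
$S{\left(A \right)} = -3 + A$ ($S{\left(A \right)} = A - 3 = -3 + A$)
$C{\left(Z \right)} = -3$ ($C{\left(Z \right)} = -1 - 2 = -3$)
$S{\left(b \right)} Y C{\left(M{\left(3 \right)} \right)} = \left(-3 - 10\right) \left(-30\right) \left(-3\right) = \left(-13\right) \left(-30\right) \left(-3\right) = 390 \left(-3\right) = -1170$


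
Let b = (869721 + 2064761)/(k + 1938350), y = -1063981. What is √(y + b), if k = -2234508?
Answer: 6*I*√648070662877485/148079 ≈ 1031.5*I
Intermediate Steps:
b = -1467241/148079 (b = (869721 + 2064761)/(-2234508 + 1938350) = 2934482/(-296158) = 2934482*(-1/296158) = -1467241/148079 ≈ -9.9085)
√(y + b) = √(-1063981 - 1467241/148079) = √(-157554709740/148079) = 6*I*√648070662877485/148079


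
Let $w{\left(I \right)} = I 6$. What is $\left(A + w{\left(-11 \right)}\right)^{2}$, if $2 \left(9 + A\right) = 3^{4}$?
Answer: $\frac{4761}{4} \approx 1190.3$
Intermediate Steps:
$w{\left(I \right)} = 6 I$
$A = \frac{63}{2}$ ($A = -9 + \frac{3^{4}}{2} = -9 + \frac{1}{2} \cdot 81 = -9 + \frac{81}{2} = \frac{63}{2} \approx 31.5$)
$\left(A + w{\left(-11 \right)}\right)^{2} = \left(\frac{63}{2} + 6 \left(-11\right)\right)^{2} = \left(\frac{63}{2} - 66\right)^{2} = \left(- \frac{69}{2}\right)^{2} = \frac{4761}{4}$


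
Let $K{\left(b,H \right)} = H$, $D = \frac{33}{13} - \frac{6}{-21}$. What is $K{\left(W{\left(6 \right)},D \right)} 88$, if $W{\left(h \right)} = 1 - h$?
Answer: $\frac{22616}{91} \approx 248.53$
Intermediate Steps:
$D = \frac{257}{91}$ ($D = 33 \cdot \frac{1}{13} - - \frac{2}{7} = \frac{33}{13} + \frac{2}{7} = \frac{257}{91} \approx 2.8242$)
$K{\left(W{\left(6 \right)},D \right)} 88 = \frac{257}{91} \cdot 88 = \frac{22616}{91}$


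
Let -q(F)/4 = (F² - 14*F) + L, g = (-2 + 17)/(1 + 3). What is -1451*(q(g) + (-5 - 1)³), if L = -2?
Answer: 314867/4 ≈ 78717.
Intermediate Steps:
g = 15/4 ≈ 3.7500
q(F) = 8 - 4*F² + 56*F (q(F) = -4*((F² - 14*F) - 2) = -4*(-2 + F² - 14*F) = 8 - 4*F² + 56*F)
-1451*(q(g) + (-5 - 1)³) = -1451*((8 - 4*(15/4)² + 56*(15/4)) + (-5 - 1)³) = -1451*((8 - 4*225/16 + 210) + (-6)³) = -1451*((8 - 225/4 + 210) - 216) = -1451*(647/4 - 216) = -1451*(-217/4) = 314867/4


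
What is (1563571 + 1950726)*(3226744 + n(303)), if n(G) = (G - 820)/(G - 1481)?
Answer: 703063774681887/62 ≈ 1.1340e+13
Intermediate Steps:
n(G) = (-820 + G)/(-1481 + G)
(1563571 + 1950726)*(3226744 + n(303)) = (1563571 + 1950726)*(3226744 + (-820 + 303)/(-1481 + 303)) = 3514297*(3226744 - 517/(-1178)) = 3514297*(3226744 - 1/1178*(-517)) = 3514297*(3226744 + 517/1178) = 3514297*(3801104949/1178) = 703063774681887/62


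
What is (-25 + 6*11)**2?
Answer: 1681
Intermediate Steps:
(-25 + 6*11)**2 = (-25 + 66)**2 = 41**2 = 1681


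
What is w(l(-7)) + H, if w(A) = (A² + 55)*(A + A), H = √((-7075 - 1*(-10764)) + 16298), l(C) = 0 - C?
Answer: 1456 + √19987 ≈ 1597.4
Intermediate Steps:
l(C) = -C
H = √19987 (H = √((-7075 + 10764) + 16298) = √(3689 + 16298) = √19987 ≈ 141.38)
w(A) = 2*A*(55 + A²) (w(A) = (55 + A²)*(2*A) = 2*A*(55 + A²))
w(l(-7)) + H = 2*(-1*(-7))*(55 + (-1*(-7))²) + √19987 = 2*7*(55 + 7²) + √19987 = 2*7*(55 + 49) + √19987 = 2*7*104 + √19987 = 1456 + √19987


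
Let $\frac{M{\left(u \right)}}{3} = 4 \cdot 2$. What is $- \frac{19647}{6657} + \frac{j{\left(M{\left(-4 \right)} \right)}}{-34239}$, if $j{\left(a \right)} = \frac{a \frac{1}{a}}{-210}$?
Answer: $- \frac{960990859}{325612890} \approx -2.9513$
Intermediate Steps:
$M{\left(u \right)} = 24$ ($M{\left(u \right)} = 3 \cdot 4 \cdot 2 = 3 \cdot 8 = 24$)
$j{\left(a \right)} = - \frac{1}{210}$ ($j{\left(a \right)} = 1 \left(- \frac{1}{210}\right) = - \frac{1}{210}$)
$- \frac{19647}{6657} + \frac{j{\left(M{\left(-4 \right)} \right)}}{-34239} = - \frac{19647}{6657} - \frac{1}{210 \left(-34239\right)} = \left(-19647\right) \frac{1}{6657} - - \frac{1}{7190190} = - \frac{6549}{2219} + \frac{1}{7190190} = - \frac{960990859}{325612890}$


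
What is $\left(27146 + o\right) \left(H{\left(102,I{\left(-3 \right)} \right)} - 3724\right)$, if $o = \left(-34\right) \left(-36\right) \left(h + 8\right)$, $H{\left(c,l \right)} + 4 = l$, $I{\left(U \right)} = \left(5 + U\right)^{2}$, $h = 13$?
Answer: $-196813400$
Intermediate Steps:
$H{\left(c,l \right)} = -4 + l$
$o = 25704$ ($o = \left(-34\right) \left(-36\right) \left(13 + 8\right) = 1224 \cdot 21 = 25704$)
$\left(27146 + o\right) \left(H{\left(102,I{\left(-3 \right)} \right)} - 3724\right) = \left(27146 + 25704\right) \left(\left(-4 + \left(5 - 3\right)^{2}\right) - 3724\right) = 52850 \left(\left(-4 + 2^{2}\right) - 3724\right) = 52850 \left(\left(-4 + 4\right) - 3724\right) = 52850 \left(0 - 3724\right) = 52850 \left(-3724\right) = -196813400$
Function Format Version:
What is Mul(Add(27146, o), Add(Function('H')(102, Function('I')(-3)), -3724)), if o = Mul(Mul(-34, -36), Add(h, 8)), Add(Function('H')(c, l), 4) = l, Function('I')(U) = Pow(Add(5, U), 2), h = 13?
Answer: -196813400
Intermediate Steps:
Function('H')(c, l) = Add(-4, l)
o = 25704 (o = Mul(Mul(-34, -36), Add(13, 8)) = Mul(1224, 21) = 25704)
Mul(Add(27146, o), Add(Function('H')(102, Function('I')(-3)), -3724)) = Mul(Add(27146, 25704), Add(Add(-4, Pow(Add(5, -3), 2)), -3724)) = Mul(52850, Add(Add(-4, Pow(2, 2)), -3724)) = Mul(52850, Add(Add(-4, 4), -3724)) = Mul(52850, Add(0, -3724)) = Mul(52850, -3724) = -196813400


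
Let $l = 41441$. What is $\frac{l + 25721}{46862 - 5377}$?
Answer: $\frac{67162}{41485} \approx 1.6189$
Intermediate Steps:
$\frac{l + 25721}{46862 - 5377} = \frac{41441 + 25721}{46862 - 5377} = \frac{67162}{41485}$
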